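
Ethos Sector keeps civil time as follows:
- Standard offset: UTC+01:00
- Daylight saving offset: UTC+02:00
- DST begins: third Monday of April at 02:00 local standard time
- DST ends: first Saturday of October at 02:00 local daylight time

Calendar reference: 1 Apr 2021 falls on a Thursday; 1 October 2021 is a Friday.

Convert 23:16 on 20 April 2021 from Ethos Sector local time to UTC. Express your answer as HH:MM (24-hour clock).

1 April 2021 is a Thursday, so the first Monday is April 5 and the third is April 19.
1 October 2021 is a Friday, so the first Saturday is October 2.
Daylight saving runs 19 April – 2 October; 20 April 2021 is inside that window, so Ethos Sector is at UTC+02:00.
23:16 local − 2h = 21:16 UTC.

21:16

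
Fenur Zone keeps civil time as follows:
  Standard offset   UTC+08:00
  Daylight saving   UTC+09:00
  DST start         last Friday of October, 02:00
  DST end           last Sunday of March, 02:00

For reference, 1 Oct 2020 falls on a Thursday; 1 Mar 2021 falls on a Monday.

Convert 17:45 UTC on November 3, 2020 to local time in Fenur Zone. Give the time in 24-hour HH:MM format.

02:45

1 October 2020 is a Thursday, so Fridays fall on 2, 9, 16, 23, 30; the last is October 30.
1 March 2021 is a Monday, so Sundays fall on 7, 14, 21, 28; the last is March 28.
At the standard offset (UTC+08:00), 17:45 UTC + 8h = 01:45 Fenur Zone standard time (rolling into the next day, 4 November 2020).
Daylight saving runs 30 October 2020 – 28 March 2021; the standard-time date in Fenur Zone, November 4, 2020, is inside that window, so Fenur Zone is at UTC+09:00.
17:45 UTC + 9h = 02:45 local (rolling into the next day, 4 November 2020).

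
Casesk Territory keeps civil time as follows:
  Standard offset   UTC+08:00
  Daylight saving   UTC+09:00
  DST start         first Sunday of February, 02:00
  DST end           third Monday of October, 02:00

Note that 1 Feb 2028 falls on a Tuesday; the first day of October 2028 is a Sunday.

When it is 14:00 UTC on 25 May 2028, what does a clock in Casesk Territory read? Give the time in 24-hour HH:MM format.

23:00

1 February 2028 is a Tuesday, so the first Sunday is February 6.
1 October 2028 is a Sunday, so the first Monday is October 2 and the third is October 16.
At the standard offset (UTC+08:00), 14:00 UTC + 8h = 22:00 Casesk Territory standard time.
The standard-time date in Casesk Territory, 25 May 2028, falls between 6 February and 16 October, so daylight saving is in effect and Casesk Territory is at UTC+09:00.
14:00 UTC + 9h = 23:00 local.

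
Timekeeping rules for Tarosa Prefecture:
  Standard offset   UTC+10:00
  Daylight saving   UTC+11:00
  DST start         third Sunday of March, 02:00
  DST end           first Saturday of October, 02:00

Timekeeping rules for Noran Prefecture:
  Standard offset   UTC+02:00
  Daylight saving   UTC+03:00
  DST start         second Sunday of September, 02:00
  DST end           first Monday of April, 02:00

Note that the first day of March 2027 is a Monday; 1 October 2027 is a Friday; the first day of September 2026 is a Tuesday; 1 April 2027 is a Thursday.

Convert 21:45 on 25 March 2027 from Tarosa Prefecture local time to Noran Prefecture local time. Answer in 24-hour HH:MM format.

1 March 2027 is a Monday, so the first Sunday is March 7 and the third is March 21.
1 October 2027 is a Friday, so the first Saturday is October 2.
Daylight saving runs 21 March – 2 October; 25 March 2027 is inside that window, so Tarosa Prefecture is at UTC+11:00.
21:45 Tarosa Prefecture − 11h = 10:45 UTC.
1 September 2026 is a Tuesday, so the first Sunday is September 6 and the second is September 13.
1 April 2027 is a Thursday, so the first Monday is April 5.
At the standard offset (UTC+02:00), 10:45 UTC + 2h = 12:45 Noran Prefecture standard time.
The standard-time date in Noran Prefecture, 25 March 2027, falls between 13 September 2026 and 5 April 2027, so daylight saving is in effect and Noran Prefecture is at UTC+03:00.
10:45 UTC + 3h = 13:45 Noran Prefecture.

13:45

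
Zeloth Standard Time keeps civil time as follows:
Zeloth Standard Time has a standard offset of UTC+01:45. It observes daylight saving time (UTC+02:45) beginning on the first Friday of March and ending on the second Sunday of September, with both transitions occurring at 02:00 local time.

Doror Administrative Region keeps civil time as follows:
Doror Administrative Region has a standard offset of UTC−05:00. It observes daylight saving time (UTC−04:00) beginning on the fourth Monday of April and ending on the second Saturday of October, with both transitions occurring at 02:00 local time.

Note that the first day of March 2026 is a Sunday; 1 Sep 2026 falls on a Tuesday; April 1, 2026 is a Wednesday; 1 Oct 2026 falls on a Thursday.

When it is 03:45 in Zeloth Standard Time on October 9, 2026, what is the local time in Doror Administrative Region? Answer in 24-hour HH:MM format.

1 March 2026 is a Sunday, so the first Friday is March 6.
1 September 2026 is a Tuesday, so the first Sunday is September 6 and the second is September 13.
October 9, 2026 is outside the daylight-saving period (6 March – 13 September), so Zeloth Standard Time is on standard time, UTC+01:45.
03:45 Zeloth Standard Time − 1h45m = 02:00 UTC.
1 April 2026 is a Wednesday, so the first Monday is April 6 and the fourth is April 27.
1 October 2026 is a Thursday, so the first Saturday is October 3 and the second is October 10.
At the standard offset (UTC−05:00), 02:00 UTC − 5h = 21:00 Doror Administrative Region standard time (rolling into the previous day, 8 October 2026).
The standard-time date in Doror Administrative Region, October 8, 2026, lies within the daylight-saving period (27 April – 10 October), so Doror Administrative Region is on daylight time, UTC−04:00.
02:00 UTC − 4h = 22:00 Doror Administrative Region (rolling into the previous day, 8 October 2026).

22:00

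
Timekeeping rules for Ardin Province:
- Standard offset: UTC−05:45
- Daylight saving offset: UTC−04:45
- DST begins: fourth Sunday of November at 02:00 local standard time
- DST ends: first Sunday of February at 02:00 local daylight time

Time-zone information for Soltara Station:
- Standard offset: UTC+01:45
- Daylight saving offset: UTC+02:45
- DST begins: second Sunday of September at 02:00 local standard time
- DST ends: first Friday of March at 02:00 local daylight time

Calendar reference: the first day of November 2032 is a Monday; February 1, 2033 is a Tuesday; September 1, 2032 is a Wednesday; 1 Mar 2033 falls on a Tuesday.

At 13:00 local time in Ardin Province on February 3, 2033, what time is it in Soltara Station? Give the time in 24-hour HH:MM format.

1 November 2032 is a Monday, so the first Sunday is November 7 and the fourth is November 28.
1 February 2033 is a Tuesday, so the first Sunday is February 6.
February 3, 2033 lies within the daylight-saving period (28 November 2032 – 6 February 2033), so Ardin Province is on daylight time, UTC−04:45.
13:00 Ardin Province + 4h45m = 17:45 UTC.
1 September 2032 is a Wednesday, so the first Sunday is September 5 and the second is September 12.
1 March 2033 is a Tuesday, so the first Friday is March 4.
At the standard offset (UTC+01:45), 17:45 UTC + 1h45m = 19:30 Soltara Station standard time.
Daylight saving runs 12 September 2032 – 4 March 2033; the standard-time date in Soltara Station, February 3, 2033, is inside that window, so Soltara Station is at UTC+02:45.
17:45 UTC + 2h45m = 20:30 Soltara Station.

20:30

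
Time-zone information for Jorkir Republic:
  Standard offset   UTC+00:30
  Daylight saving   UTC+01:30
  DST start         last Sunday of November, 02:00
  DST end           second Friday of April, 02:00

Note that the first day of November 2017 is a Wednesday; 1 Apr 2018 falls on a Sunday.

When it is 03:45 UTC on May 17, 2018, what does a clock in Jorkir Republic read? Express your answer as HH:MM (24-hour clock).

04:15

1 November 2017 is a Wednesday, so Sundays fall on 5, 12, 19, 26; the last is November 26.
1 April 2018 is a Sunday, so the first Friday is April 6 and the second is April 13.
At the standard offset (UTC+00:30), 03:45 UTC + 0h30m = 04:15 Jorkir Republic standard time.
The standard-time date in Jorkir Republic, May 17, 2018, does not fall between 26 November 2017 and 13 April 2018, so daylight saving is not in effect and Jorkir Republic is at UTC+00:30.
03:45 UTC + 0h30m = 04:15 local.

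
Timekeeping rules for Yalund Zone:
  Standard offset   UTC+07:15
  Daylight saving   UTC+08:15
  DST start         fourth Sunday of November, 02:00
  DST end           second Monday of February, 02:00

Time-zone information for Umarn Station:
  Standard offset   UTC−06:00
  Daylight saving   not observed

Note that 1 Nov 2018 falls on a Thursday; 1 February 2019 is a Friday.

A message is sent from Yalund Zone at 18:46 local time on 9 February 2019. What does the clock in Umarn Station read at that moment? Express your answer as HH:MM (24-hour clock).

04:31

1 November 2018 is a Thursday, so the first Sunday is November 4 and the fourth is November 25.
1 February 2019 is a Friday, so the first Monday is February 4 and the second is February 11.
Daylight saving runs 25 November 2018 – 11 February 2019; 9 February 2019 is inside that window, so Yalund Zone is at UTC+08:15.
18:46 Yalund Zone − 8h15m = 10:31 UTC.
Umarn Station stays on UTC−06:00 all year.
10:31 UTC − 6h = 04:31 Umarn Station.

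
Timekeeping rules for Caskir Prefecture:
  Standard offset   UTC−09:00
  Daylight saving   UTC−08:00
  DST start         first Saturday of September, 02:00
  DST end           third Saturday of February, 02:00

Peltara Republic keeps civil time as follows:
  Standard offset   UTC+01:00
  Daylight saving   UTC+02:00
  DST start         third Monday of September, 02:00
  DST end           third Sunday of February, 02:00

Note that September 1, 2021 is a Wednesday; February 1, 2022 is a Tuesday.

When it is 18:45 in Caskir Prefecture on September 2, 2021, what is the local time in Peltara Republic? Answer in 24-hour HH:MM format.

1 September 2021 is a Wednesday, so the first Saturday is September 4.
1 February 2022 is a Tuesday, so the first Saturday is February 5 and the third is February 19.
Daylight saving runs 4 September 2021 – 19 February 2022; September 2, 2021 is outside that window, so Caskir Prefecture is on standard time at UTC−09:00.
18:45 Caskir Prefecture + 9h = 03:45 UTC (rolling into the next day, 3 September 2021).
1 September 2021 is a Wednesday, so the first Monday is September 6 and the third is September 20.
1 February 2022 is a Tuesday, so the first Sunday is February 6 and the third is February 20.
At the standard offset (UTC+01:00), 03:45 UTC + 1h = 04:45 Peltara Republic standard time.
The standard-time date in Peltara Republic, September 3, 2021, is outside the daylight-saving period (20 September 2021 – 20 February 2022), so Peltara Republic is on standard time, UTC+01:00.
03:45 UTC + 1h = 04:45 Peltara Republic.

04:45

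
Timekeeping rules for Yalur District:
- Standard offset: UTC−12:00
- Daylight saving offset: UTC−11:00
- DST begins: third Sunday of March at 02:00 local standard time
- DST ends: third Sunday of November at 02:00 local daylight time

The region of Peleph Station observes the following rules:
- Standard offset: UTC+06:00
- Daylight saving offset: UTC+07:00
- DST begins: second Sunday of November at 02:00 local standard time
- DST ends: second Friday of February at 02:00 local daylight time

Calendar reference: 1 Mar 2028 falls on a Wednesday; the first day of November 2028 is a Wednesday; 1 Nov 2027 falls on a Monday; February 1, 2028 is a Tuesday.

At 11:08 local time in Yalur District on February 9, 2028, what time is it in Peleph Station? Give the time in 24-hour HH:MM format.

1 March 2028 is a Wednesday, so the first Sunday is March 5 and the third is March 19.
1 November 2028 is a Wednesday, so the first Sunday is November 5 and the third is November 19.
February 9, 2028 does not fall between 19 March and 19 November, so daylight saving is not in effect and Yalur District is at UTC−12:00.
11:08 Yalur District + 12h = 23:08 UTC.
1 November 2027 is a Monday, so the first Sunday is November 7 and the second is November 14.
1 February 2028 is a Tuesday, so the first Friday is February 4 and the second is February 11.
At the standard offset (UTC+06:00), 23:08 UTC + 6h = 05:08 Peleph Station standard time (rolling into the next day, 10 February 2028).
Daylight saving runs 14 November 2027 – 11 February 2028; the standard-time date in Peleph Station, February 10, 2028, is inside that window, so Peleph Station is at UTC+07:00.
23:08 UTC + 7h = 06:08 Peleph Station (rolling into the next day, 10 February 2028).

06:08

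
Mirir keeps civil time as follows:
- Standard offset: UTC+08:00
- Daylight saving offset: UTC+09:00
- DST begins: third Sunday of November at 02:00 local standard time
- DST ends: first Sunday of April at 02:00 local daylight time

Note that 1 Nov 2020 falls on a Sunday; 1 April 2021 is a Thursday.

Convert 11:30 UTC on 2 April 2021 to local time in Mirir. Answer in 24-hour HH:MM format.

1 November 2020 is a Sunday, so the first Sunday is November 1 and the third is November 15.
1 April 2021 is a Thursday, so the first Sunday is April 4.
At the standard offset (UTC+08:00), 11:30 UTC + 8h = 19:30 Mirir standard time.
The standard-time date in Mirir, 2 April 2021, falls between 15 November 2020 and 4 April 2021, so daylight saving is in effect and Mirir is at UTC+09:00.
11:30 UTC + 9h = 20:30 local.

20:30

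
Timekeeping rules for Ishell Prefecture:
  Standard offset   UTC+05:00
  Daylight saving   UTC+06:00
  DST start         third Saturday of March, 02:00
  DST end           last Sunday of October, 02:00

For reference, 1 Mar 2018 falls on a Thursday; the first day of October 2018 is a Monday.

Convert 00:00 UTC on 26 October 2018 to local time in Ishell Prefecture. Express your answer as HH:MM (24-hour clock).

06:00

1 March 2018 is a Thursday, so the first Saturday is March 3 and the third is March 17.
1 October 2018 is a Monday, so Sundays fall on 7, 14, 21, 28; the last is October 28.
At the standard offset (UTC+05:00), 00:00 UTC + 5h = 05:00 Ishell Prefecture standard time.
Daylight saving runs 17 March – 28 October; the standard-time date in Ishell Prefecture, 26 October 2018, is inside that window, so Ishell Prefecture is at UTC+06:00.
00:00 UTC + 6h = 06:00 local.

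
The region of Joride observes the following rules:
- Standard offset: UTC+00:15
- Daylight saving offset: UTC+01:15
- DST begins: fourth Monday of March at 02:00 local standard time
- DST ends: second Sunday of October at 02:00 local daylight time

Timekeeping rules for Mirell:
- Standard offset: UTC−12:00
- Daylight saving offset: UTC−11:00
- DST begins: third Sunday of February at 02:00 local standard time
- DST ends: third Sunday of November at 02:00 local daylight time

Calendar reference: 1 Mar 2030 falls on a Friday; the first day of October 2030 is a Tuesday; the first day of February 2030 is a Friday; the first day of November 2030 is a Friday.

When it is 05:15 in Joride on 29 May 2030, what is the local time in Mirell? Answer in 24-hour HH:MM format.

1 March 2030 is a Friday, so the first Monday is March 4 and the fourth is March 25.
1 October 2030 is a Tuesday, so the first Sunday is October 6 and the second is October 13.
29 May 2030 falls between 25 March and 13 October, so daylight saving is in effect and Joride is at UTC+01:15.
05:15 Joride − 1h15m = 04:00 UTC.
1 February 2030 is a Friday, so the first Sunday is February 3 and the third is February 17.
1 November 2030 is a Friday, so the first Sunday is November 3 and the third is November 17.
At the standard offset (UTC−12:00), 04:00 UTC − 12h = 16:00 Mirell standard time (rolling into the previous day, 28 May 2030).
The standard-time date in Mirell, 28 May 2030, falls between 17 February and 17 November, so daylight saving is in effect and Mirell is at UTC−11:00.
04:00 UTC − 11h = 17:00 Mirell (rolling into the previous day, 28 May 2030).

17:00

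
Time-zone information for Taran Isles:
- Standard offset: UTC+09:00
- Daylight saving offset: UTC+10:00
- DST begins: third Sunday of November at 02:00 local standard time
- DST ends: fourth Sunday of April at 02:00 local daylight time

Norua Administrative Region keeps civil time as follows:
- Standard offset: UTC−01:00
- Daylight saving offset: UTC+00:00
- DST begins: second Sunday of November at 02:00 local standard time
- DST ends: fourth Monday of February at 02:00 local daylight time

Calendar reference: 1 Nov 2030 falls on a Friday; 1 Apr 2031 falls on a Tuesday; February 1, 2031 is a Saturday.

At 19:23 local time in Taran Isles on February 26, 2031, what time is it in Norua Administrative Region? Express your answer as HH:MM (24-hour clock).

08:23

1 November 2030 is a Friday, so the first Sunday is November 3 and the third is November 17.
1 April 2031 is a Tuesday, so the first Sunday is April 6 and the fourth is April 27.
February 26, 2031 lies within the daylight-saving period (17 November 2030 – 27 April 2031), so Taran Isles is on daylight time, UTC+10:00.
19:23 Taran Isles − 10h = 09:23 UTC.
1 November 2030 is a Friday, so the first Sunday is November 3 and the second is November 10.
1 February 2031 is a Saturday, so the first Monday is February 3 and the fourth is February 24.
At the standard offset (UTC−01:00), 09:23 UTC − 1h = 08:23 Norua Administrative Region standard time.
Daylight saving runs 10 November 2030 – 24 February 2031; the standard-time date in Norua Administrative Region, February 26, 2031, is outside that window, so Norua Administrative Region is on standard time at UTC−01:00.
09:23 UTC − 1h = 08:23 Norua Administrative Region.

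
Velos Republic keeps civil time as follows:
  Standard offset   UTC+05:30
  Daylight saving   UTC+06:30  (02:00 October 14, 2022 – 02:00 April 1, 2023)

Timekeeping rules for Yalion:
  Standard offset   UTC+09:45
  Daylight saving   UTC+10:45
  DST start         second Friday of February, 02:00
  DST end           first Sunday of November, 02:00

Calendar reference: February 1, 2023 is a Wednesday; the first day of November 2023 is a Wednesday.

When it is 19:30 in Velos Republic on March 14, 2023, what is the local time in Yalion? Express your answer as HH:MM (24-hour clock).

Daylight saving runs 14 October 2022 – 1 April 2023; March 14, 2023 is inside that window, so Velos Republic is at UTC+06:30.
19:30 Velos Republic − 6h30m = 13:00 UTC.
1 February 2023 is a Wednesday, so the first Friday is February 3 and the second is February 10.
1 November 2023 is a Wednesday, so the first Sunday is November 5.
At the standard offset (UTC+09:45), 13:00 UTC + 9h45m = 22:45 Yalion standard time.
Daylight saving runs 10 February – 5 November; the standard-time date in Yalion, March 14, 2023, is inside that window, so Yalion is at UTC+10:45.
13:00 UTC + 10h45m = 23:45 Yalion.

23:45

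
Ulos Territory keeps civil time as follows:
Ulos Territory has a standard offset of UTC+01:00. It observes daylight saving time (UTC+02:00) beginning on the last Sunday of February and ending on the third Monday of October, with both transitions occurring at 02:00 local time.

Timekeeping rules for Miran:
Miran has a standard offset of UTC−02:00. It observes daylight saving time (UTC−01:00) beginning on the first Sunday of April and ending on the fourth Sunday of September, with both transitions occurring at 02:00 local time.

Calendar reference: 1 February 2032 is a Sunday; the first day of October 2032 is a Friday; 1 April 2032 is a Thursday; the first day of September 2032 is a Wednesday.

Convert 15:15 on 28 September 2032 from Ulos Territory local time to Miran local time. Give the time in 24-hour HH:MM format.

11:15

1 February 2032 is a Sunday, so Sundays fall on 1, 8, 15, 22, 29; the last is February 29.
1 October 2032 is a Friday, so the first Monday is October 4 and the third is October 18.
Daylight saving runs 29 February – 18 October; 28 September 2032 is inside that window, so Ulos Territory is at UTC+02:00.
15:15 Ulos Territory − 2h = 13:15 UTC.
1 April 2032 is a Thursday, so the first Sunday is April 4.
1 September 2032 is a Wednesday, so the first Sunday is September 5 and the fourth is September 26.
At the standard offset (UTC−02:00), 13:15 UTC − 2h = 11:15 Miran standard time.
The standard-time date in Miran, 28 September 2032, is outside the daylight-saving period (4 April – 26 September), so Miran is on standard time, UTC−02:00.
13:15 UTC − 2h = 11:15 Miran.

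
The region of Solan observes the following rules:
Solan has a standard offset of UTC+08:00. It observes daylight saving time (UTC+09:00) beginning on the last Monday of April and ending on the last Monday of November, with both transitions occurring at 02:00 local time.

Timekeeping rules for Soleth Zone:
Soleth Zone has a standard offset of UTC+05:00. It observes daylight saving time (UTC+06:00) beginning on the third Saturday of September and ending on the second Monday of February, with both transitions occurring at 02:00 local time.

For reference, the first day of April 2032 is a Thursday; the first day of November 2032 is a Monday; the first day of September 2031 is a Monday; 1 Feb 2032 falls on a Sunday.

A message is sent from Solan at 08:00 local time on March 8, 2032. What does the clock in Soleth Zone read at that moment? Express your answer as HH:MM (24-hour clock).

05:00

1 April 2032 is a Thursday, so Mondays fall on 5, 12, 19, 26; the last is April 26.
1 November 2032 is a Monday, so Mondays fall on 1, 8, 15, 22, 29; the last is November 29.
Daylight saving runs 26 April – 29 November; March 8, 2032 is outside that window, so Solan is on standard time at UTC+08:00.
08:00 Solan − 8h = 00:00 UTC.
1 September 2031 is a Monday, so the first Saturday is September 6 and the third is September 20.
1 February 2032 is a Sunday, so the first Monday is February 2 and the second is February 9.
At the standard offset (UTC+05:00), 00:00 UTC + 5h = 05:00 Soleth Zone standard time.
The standard-time date in Soleth Zone, March 8, 2032, does not fall between 20 September 2031 and 9 February 2032, so daylight saving is not in effect and Soleth Zone is at UTC+05:00.
00:00 UTC + 5h = 05:00 Soleth Zone.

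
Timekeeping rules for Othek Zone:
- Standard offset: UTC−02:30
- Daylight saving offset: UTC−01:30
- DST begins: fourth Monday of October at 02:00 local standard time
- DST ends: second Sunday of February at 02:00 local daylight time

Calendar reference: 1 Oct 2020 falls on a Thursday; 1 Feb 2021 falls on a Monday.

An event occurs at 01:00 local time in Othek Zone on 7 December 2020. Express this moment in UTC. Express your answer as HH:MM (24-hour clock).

1 October 2020 is a Thursday, so the first Monday is October 5 and the fourth is October 26.
1 February 2021 is a Monday, so the first Sunday is February 7 and the second is February 14.
Daylight saving runs 26 October 2020 – 14 February 2021; 7 December 2020 is inside that window, so Othek Zone is at UTC−01:30.
01:00 local + 1h30m = 02:30 UTC.

02:30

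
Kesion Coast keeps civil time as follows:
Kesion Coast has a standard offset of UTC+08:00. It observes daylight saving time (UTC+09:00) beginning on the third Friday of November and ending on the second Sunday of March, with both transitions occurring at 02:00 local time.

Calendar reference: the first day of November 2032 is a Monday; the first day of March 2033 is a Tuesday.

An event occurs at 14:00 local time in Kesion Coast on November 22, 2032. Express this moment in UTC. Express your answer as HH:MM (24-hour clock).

05:00

1 November 2032 is a Monday, so the first Friday is November 5 and the third is November 19.
1 March 2033 is a Tuesday, so the first Sunday is March 6 and the second is March 13.
November 22, 2032 falls between 19 November 2032 and 13 March 2033, so daylight saving is in effect and Kesion Coast is at UTC+09:00.
14:00 local − 9h = 05:00 UTC.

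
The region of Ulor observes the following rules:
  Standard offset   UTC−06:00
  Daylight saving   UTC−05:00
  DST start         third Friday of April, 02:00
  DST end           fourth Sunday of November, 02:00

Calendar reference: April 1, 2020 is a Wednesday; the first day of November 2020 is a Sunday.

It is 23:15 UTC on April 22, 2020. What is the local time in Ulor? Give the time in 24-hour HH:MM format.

18:15

1 April 2020 is a Wednesday, so the first Friday is April 3 and the third is April 17.
1 November 2020 is a Sunday, so the first Sunday is November 1 and the fourth is November 22.
At the standard offset (UTC−06:00), 23:15 UTC − 6h = 17:15 Ulor standard time.
The standard-time date in Ulor, April 22, 2020, falls between 17 April and 22 November, so daylight saving is in effect and Ulor is at UTC−05:00.
23:15 UTC − 5h = 18:15 local.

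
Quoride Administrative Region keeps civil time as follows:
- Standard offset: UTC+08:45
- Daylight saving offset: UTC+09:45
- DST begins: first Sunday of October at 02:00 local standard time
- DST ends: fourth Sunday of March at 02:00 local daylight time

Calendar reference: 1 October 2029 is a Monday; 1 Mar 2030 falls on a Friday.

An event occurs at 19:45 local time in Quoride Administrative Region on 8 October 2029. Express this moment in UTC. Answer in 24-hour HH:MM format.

1 October 2029 is a Monday, so the first Sunday is October 7.
1 March 2030 is a Friday, so the first Sunday is March 3 and the fourth is March 24.
8 October 2029 falls between 7 October 2029 and 24 March 2030, so daylight saving is in effect and Quoride Administrative Region is at UTC+09:45.
19:45 local − 9h45m = 10:00 UTC.

10:00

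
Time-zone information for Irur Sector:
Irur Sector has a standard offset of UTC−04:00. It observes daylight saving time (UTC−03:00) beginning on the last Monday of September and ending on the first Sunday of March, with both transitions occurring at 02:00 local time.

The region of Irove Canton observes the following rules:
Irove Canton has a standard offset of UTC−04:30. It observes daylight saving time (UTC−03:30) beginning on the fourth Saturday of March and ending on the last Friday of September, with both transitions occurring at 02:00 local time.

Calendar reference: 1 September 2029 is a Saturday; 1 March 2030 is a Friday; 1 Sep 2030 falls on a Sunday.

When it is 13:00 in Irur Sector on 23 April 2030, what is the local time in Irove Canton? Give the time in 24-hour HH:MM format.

13:30

1 September 2029 is a Saturday, so Mondays fall on 3, 10, 17, 24; the last is September 24.
1 March 2030 is a Friday, so the first Sunday is March 3.
23 April 2030 is outside the daylight-saving period (24 September 2029 – 3 March 2030), so Irur Sector is on standard time, UTC−04:00.
13:00 Irur Sector + 4h = 17:00 UTC.
1 March 2030 is a Friday, so the first Saturday is March 2 and the fourth is March 23.
1 September 2030 is a Sunday, so Fridays fall on 6, 13, 20, 27; the last is September 27.
At the standard offset (UTC−04:30), 17:00 UTC − 4h30m = 12:30 Irove Canton standard time.
The standard-time date in Irove Canton, 23 April 2030, lies within the daylight-saving period (23 March – 27 September), so Irove Canton is on daylight time, UTC−03:30.
17:00 UTC − 3h30m = 13:30 Irove Canton.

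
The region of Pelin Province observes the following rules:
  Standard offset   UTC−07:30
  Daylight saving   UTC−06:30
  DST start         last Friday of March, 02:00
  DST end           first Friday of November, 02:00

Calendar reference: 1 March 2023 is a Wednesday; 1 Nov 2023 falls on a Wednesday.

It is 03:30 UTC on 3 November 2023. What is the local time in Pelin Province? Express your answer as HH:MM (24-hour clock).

21:00

1 March 2023 is a Wednesday, so Fridays fall on 3, 10, 17, 24, 31; the last is March 31.
1 November 2023 is a Wednesday, so the first Friday is November 3.
At the standard offset (UTC−07:30), 03:30 UTC − 7h30m = 20:00 Pelin Province standard time (rolling into the previous day, 2 November 2023).
The standard-time date in Pelin Province, 2 November 2023, falls between 31 March and 3 November, so daylight saving is in effect and Pelin Province is at UTC−06:30.
03:30 UTC − 6h30m = 21:00 local (rolling into the previous day, 2 November 2023).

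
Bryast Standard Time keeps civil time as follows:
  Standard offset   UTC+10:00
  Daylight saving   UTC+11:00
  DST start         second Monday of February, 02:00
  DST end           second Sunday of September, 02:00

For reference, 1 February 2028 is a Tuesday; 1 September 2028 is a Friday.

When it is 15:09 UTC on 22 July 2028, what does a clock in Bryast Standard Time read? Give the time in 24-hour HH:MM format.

02:09

1 February 2028 is a Tuesday, so the first Monday is February 7 and the second is February 14.
1 September 2028 is a Friday, so the first Sunday is September 3 and the second is September 10.
At the standard offset (UTC+10:00), 15:09 UTC + 10h = 01:09 Bryast Standard Time standard time (rolling into the next day, 23 July 2028).
Daylight saving runs 14 February – 10 September; the standard-time date in Bryast Standard Time, 23 July 2028, is inside that window, so Bryast Standard Time is at UTC+11:00.
15:09 UTC + 11h = 02:09 local (rolling into the next day, 23 July 2028).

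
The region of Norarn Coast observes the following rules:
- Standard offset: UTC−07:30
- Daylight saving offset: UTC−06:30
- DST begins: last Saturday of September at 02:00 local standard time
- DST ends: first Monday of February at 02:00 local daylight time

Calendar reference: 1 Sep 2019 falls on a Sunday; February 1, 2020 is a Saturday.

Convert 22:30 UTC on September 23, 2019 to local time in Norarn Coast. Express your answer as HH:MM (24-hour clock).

15:00

1 September 2019 is a Sunday, so Saturdays fall on 7, 14, 21, 28; the last is September 28.
1 February 2020 is a Saturday, so the first Monday is February 3.
At the standard offset (UTC−07:30), 22:30 UTC − 7h30m = 15:00 Norarn Coast standard time.
Daylight saving runs 28 September 2019 – 3 February 2020; the standard-time date in Norarn Coast, September 23, 2019, is outside that window, so Norarn Coast is on standard time at UTC−07:30.
22:30 UTC − 7h30m = 15:00 local.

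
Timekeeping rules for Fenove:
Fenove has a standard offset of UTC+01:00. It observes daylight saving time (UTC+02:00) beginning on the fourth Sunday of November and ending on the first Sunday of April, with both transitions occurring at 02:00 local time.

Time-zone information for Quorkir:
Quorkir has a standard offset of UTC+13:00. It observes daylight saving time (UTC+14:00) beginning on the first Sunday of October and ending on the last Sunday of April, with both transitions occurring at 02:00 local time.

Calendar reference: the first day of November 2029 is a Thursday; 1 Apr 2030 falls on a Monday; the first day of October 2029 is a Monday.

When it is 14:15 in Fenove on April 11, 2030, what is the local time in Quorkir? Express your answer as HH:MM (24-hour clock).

03:15

1 November 2029 is a Thursday, so the first Sunday is November 4 and the fourth is November 25.
1 April 2030 is a Monday, so the first Sunday is April 7.
Daylight saving runs 25 November 2029 – 7 April 2030; April 11, 2030 is outside that window, so Fenove is on standard time at UTC+01:00.
14:15 Fenove − 1h = 13:15 UTC.
1 October 2029 is a Monday, so the first Sunday is October 7.
1 April 2030 is a Monday, so Sundays fall on 7, 14, 21, 28; the last is April 28.
At the standard offset (UTC+13:00), 13:15 UTC + 13h = 02:15 Quorkir standard time (rolling into the next day, 12 April 2030).
The standard-time date in Quorkir, April 12, 2030, lies within the daylight-saving period (7 October 2029 – 28 April 2030), so Quorkir is on daylight time, UTC+14:00.
13:15 UTC + 14h = 03:15 Quorkir (rolling into the next day, 12 April 2030).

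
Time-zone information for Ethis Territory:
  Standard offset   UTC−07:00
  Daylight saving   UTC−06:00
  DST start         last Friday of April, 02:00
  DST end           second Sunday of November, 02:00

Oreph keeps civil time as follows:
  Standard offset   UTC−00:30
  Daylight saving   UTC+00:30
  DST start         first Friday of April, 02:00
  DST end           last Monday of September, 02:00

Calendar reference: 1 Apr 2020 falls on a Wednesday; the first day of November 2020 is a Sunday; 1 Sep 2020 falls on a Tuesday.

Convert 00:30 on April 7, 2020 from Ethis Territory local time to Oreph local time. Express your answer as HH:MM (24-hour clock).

1 April 2020 is a Wednesday, so Fridays fall on 3, 10, 17, 24; the last is April 24.
1 November 2020 is a Sunday, so the first Sunday is November 1 and the second is November 8.
April 7, 2020 does not fall between 24 April and 8 November, so daylight saving is not in effect and Ethis Territory is at UTC−07:00.
00:30 Ethis Territory + 7h = 07:30 UTC.
1 April 2020 is a Wednesday, so the first Friday is April 3.
1 September 2020 is a Tuesday, so Mondays fall on 7, 14, 21, 28; the last is September 28.
At the standard offset (UTC−00:30), 07:30 UTC − 0h30m = 07:00 Oreph standard time.
Daylight saving runs 3 April – 28 September; the standard-time date in Oreph, April 7, 2020, is inside that window, so Oreph is at UTC+00:30.
07:30 UTC + 0h30m = 08:00 Oreph.

08:00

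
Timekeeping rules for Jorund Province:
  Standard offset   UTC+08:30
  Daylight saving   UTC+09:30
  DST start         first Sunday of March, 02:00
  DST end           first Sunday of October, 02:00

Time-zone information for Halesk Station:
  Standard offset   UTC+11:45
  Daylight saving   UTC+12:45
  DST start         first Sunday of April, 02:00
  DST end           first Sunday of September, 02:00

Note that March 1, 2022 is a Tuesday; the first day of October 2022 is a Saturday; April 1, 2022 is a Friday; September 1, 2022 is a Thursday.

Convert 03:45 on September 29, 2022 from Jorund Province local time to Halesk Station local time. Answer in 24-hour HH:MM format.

06:00

1 March 2022 is a Tuesday, so the first Sunday is March 6.
1 October 2022 is a Saturday, so the first Sunday is October 2.
September 29, 2022 falls between 6 March and 2 October, so daylight saving is in effect and Jorund Province is at UTC+09:30.
03:45 Jorund Province − 9h30m = 18:15 UTC (rolling into the previous day, 28 September 2022).
1 April 2022 is a Friday, so the first Sunday is April 3.
1 September 2022 is a Thursday, so the first Sunday is September 4.
At the standard offset (UTC+11:45), 18:15 UTC + 11h45m = 06:00 Halesk Station standard time (rolling into the next day, 29 September 2022).
The standard-time date in Halesk Station, September 29, 2022, is outside the daylight-saving period (3 April – 4 September), so Halesk Station is on standard time, UTC+11:45.
18:15 UTC + 11h45m = 06:00 Halesk Station (rolling into the next day, 29 September 2022).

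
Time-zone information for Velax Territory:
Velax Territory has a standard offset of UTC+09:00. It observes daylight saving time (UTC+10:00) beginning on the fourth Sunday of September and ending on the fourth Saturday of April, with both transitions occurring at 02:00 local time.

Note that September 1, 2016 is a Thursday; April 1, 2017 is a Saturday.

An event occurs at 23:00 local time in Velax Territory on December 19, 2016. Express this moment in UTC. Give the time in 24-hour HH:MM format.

1 September 2016 is a Thursday, so the first Sunday is September 4 and the fourth is September 25.
1 April 2017 is a Saturday, so the first Saturday is April 1 and the fourth is April 22.
December 19, 2016 falls between 25 September 2016 and 22 April 2017, so daylight saving is in effect and Velax Territory is at UTC+10:00.
23:00 local − 10h = 13:00 UTC.

13:00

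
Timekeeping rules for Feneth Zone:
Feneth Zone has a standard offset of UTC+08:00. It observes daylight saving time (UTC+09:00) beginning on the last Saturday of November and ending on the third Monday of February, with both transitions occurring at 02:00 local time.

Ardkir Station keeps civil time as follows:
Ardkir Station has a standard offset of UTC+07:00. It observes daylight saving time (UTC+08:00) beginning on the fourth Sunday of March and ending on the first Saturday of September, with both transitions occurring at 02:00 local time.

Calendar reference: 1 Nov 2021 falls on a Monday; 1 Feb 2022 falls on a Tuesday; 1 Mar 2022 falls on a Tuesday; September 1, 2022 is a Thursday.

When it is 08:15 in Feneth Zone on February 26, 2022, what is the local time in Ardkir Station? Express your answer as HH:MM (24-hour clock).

1 November 2021 is a Monday, so Saturdays fall on 6, 13, 20, 27; the last is November 27.
1 February 2022 is a Tuesday, so the first Monday is February 7 and the third is February 21.
February 26, 2022 does not fall between 27 November 2021 and 21 February 2022, so daylight saving is not in effect and Feneth Zone is at UTC+08:00.
08:15 Feneth Zone − 8h = 00:15 UTC.
1 March 2022 is a Tuesday, so the first Sunday is March 6 and the fourth is March 27.
1 September 2022 is a Thursday, so the first Saturday is September 3.
At the standard offset (UTC+07:00), 00:15 UTC + 7h = 07:15 Ardkir Station standard time.
The standard-time date in Ardkir Station, February 26, 2022, is outside the daylight-saving period (27 March – 3 September), so Ardkir Station is on standard time, UTC+07:00.
00:15 UTC + 7h = 07:15 Ardkir Station.

07:15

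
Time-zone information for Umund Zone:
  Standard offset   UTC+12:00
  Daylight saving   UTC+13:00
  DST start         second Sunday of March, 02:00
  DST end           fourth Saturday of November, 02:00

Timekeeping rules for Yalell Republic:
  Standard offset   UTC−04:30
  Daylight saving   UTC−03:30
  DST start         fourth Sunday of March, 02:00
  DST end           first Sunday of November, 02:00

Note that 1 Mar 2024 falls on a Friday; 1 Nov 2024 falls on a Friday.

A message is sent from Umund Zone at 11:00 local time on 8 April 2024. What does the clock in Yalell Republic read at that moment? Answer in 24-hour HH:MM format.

18:30

1 March 2024 is a Friday, so the first Sunday is March 3 and the second is March 10.
1 November 2024 is a Friday, so the first Saturday is November 2 and the fourth is November 23.
Daylight saving runs 10 March – 23 November; 8 April 2024 is inside that window, so Umund Zone is at UTC+13:00.
11:00 Umund Zone − 13h = 22:00 UTC (rolling into the previous day, 7 April 2024).
1 March 2024 is a Friday, so the first Sunday is March 3 and the fourth is March 24.
1 November 2024 is a Friday, so the first Sunday is November 3.
At the standard offset (UTC−04:30), 22:00 UTC − 4h30m = 17:30 Yalell Republic standard time.
The standard-time date in Yalell Republic, 7 April 2024, falls between 24 March and 3 November, so daylight saving is in effect and Yalell Republic is at UTC−03:30.
22:00 UTC − 3h30m = 18:30 Yalell Republic.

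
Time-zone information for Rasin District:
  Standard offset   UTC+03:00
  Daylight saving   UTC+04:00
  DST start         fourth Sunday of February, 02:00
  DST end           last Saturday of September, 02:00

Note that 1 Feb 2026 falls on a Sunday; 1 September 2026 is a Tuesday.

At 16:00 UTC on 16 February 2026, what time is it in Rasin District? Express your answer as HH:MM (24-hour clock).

1 February 2026 is a Sunday, so the first Sunday is February 1 and the fourth is February 22.
1 September 2026 is a Tuesday, so Saturdays fall on 5, 12, 19, 26; the last is September 26.
At the standard offset (UTC+03:00), 16:00 UTC + 3h = 19:00 Rasin District standard time.
The standard-time date in Rasin District, 16 February 2026, is outside the daylight-saving period (22 February – 26 September), so Rasin District is on standard time, UTC+03:00.
16:00 UTC + 3h = 19:00 local.

19:00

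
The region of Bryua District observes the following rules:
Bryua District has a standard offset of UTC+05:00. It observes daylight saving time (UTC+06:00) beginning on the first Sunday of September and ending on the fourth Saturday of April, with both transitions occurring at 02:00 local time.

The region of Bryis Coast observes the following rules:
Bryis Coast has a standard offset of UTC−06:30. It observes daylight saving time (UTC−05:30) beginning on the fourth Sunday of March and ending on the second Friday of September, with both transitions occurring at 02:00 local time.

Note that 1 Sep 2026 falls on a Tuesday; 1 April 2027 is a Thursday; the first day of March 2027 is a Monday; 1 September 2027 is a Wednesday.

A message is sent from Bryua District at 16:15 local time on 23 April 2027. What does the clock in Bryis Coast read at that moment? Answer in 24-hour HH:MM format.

04:45

1 September 2026 is a Tuesday, so the first Sunday is September 6.
1 April 2027 is a Thursday, so the first Saturday is April 3 and the fourth is April 24.
Daylight saving runs 6 September 2026 – 24 April 2027; 23 April 2027 is inside that window, so Bryua District is at UTC+06:00.
16:15 Bryua District − 6h = 10:15 UTC.
1 March 2027 is a Monday, so the first Sunday is March 7 and the fourth is March 28.
1 September 2027 is a Wednesday, so the first Friday is September 3 and the second is September 10.
At the standard offset (UTC−06:30), 10:15 UTC − 6h30m = 03:45 Bryis Coast standard time.
The standard-time date in Bryis Coast, 23 April 2027, lies within the daylight-saving period (28 March – 10 September), so Bryis Coast is on daylight time, UTC−05:30.
10:15 UTC − 5h30m = 04:45 Bryis Coast.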